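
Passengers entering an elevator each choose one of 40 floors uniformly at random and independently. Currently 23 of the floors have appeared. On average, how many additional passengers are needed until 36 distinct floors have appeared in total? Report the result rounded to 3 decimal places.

54.249

From k distinct to k+1 distinct takes on average 40/(40-k) passengers.
Sum over k = 23,...,35: E = 40/17 + 40/16 + 40/15 + ... + 40/6 + 40/5 = 54.2488.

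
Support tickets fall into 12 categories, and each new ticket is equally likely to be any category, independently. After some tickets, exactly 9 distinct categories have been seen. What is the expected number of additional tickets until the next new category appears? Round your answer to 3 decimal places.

The number of tickets until the next new category is geometric with success probability 3/12, so its mean is 12/3.
E = 12/3 = 4.0000.

4.000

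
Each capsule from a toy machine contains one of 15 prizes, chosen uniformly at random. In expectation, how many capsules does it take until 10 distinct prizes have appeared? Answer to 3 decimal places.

With k distinct prizes already seen, the next new one arrives after an expected 15/(15-k) capsules.
Sum over k = 0,...,9: E = 15/15 + 15/14 + 15/13 + ... + 15/7 + 15/6 = 15.5234.

15.523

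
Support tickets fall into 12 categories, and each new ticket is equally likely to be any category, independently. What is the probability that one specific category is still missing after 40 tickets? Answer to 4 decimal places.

Each ticket misses the fixed category with probability (12-1)/12 = 11/12, independently.
P(still missing after 40) = (11/12)^40 = 0.03079.

0.0308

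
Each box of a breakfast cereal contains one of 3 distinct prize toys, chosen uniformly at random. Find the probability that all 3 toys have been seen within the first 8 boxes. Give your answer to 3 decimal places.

0.883

Let A_i be the event that toy i is missing after 8 boxes. By inclusion–exclusion on the A_i,
P(all seen) = Σ_{j=0}^{3} (-1)^j C(3,j)((3-j)/3)^8
= 1.0000 - 0.1171 + 0.0005 - 0.0000
= 0.8834.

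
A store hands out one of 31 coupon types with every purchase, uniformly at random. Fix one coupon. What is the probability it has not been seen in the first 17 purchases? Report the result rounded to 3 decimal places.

0.573

On each purchase the fixed coupon fails to appear with probability 30/31.
P(still missing after 17) = (30/31)^17 = 0.5727.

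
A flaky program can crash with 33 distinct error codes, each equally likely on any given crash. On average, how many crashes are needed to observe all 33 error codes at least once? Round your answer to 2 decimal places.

Split into phases: going from k distinct to k+1 distinct takes on average 33/(33-k) crashes.
E[T] = 33/33 + 33/32 + 33/31 + ... + 33/2 + 33/1 = 33·H_{33}.
H_{33} = 4.089, so E[T] = 134.930.

134.93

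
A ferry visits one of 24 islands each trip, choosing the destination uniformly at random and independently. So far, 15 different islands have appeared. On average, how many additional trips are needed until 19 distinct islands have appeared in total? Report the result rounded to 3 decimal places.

13.095

From k distinct to k+1 distinct takes on average 24/(24-k) trips.
Sum over k = 15,...,18: E = 24/9 + 24/8 + 24/7 + 24/6 = 13.0952.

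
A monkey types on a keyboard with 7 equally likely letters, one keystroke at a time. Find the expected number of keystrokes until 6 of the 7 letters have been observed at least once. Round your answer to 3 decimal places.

Going from k to k+1 distinct takes a geometric number of keystrokes with mean 7/(7-k).
Sum over k = 0,...,5: E = 7/7 + 7/6 + 7/5 + 7/4 + 7/3 + 7/2 = 11.1500.

11.150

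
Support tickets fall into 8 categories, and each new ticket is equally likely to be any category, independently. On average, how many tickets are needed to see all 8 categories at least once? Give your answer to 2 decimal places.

21.74

After k distinct categories have appeared, the next ticket gives a new one with probability (8-k)/8, so the expected wait for the (k+1)-th is 8/(8-k).
E[T] = 8/8 + 8/7 + 8/6 + ... + 8/2 + 8/1 = 8·H_{8}.
H_{8} = 2.718, so E[T] = 21.743.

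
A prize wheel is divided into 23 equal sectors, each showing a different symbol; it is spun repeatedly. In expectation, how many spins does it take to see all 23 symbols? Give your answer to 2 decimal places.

85.89

After k distinct symbols have appeared, the next spin gives a new one with probability (23-k)/23, so the expected wait for the (k+1)-th is 23/(23-k).
E[T] = 23/23 + 23/22 + 23/21 + ... + 23/2 + 23/1 = 23·H_{23}.
H_{23} = 3.734, so E[T] = 85.889.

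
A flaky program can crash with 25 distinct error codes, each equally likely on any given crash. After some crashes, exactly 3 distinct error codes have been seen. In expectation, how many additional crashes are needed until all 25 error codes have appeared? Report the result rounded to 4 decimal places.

With k distinct error codes already seen, the next new one takes an expected 25/(25-k) crashes.
Sum over k = 3,...,24: E = 25/22 + 25/21 + 25/20 + ... + 25/2 + 25/1 = 92.27033.

92.2703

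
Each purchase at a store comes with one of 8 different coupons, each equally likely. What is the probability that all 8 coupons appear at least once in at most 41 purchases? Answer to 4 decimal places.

Let A_i be the event that coupon i is missing after 41 purchases. By inclusion–exclusion on the A_i,
P(all seen) = Σ_{j=0}^{8} (-1)^j C(8,j)((8-j)/8)^41
= 1.00000 - 0.03353 + 0.00021 - 0.00000 + 0.00000 - 0.00000 + 0.00000 - 0.00000 + 0.00000
= 0.96668.

0.9667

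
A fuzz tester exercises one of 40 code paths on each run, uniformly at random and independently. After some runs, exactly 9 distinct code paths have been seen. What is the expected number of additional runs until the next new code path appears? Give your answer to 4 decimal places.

The number of runs until the next new code path is geometric with success probability 31/40, so its mean is 40/31.
E = 40/31 = 1.29032.

1.2903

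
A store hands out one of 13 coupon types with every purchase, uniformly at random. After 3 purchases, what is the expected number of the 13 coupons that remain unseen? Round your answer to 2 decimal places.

10.22

For each coupon, P(unseen after 3) = (12/13)^3 = 0.787.
By linearity of expectation, E[unseen] = 13·(12/13)^3 = 10.225.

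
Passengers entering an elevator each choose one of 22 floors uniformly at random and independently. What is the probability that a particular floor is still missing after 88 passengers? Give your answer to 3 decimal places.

Each passenger misses the fixed floor with probability (22-1)/22 = 21/22, independently.
P(still missing after 88) = (21/22)^88 = 0.0167.

0.017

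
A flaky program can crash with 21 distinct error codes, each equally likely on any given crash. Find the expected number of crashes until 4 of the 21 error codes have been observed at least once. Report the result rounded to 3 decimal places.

With k distinct error codes already seen, the next new one arrives after an expected 21/(21-k) crashes.
Sum over k = 0,...,3: E = 21/21 + 21/20 + 21/19 + 21/18 = 4.3219.

4.322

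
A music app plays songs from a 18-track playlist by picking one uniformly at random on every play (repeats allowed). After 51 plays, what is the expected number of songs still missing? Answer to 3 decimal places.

0.976

For each song, P(unseen after 51) = (17/18)^51 = 0.0542.
By linearity of expectation, E[unseen] = 18·(17/18)^51 = 0.9756.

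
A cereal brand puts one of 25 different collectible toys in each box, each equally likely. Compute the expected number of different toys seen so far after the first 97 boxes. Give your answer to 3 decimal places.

For each toy, P(seen in 97 boxes) = 1 - (24/25)^97 = 0.9809.
By linearity of expectation, E[distinct seen] = 25·(1 - (24/25)^97) = 24.5233.

24.523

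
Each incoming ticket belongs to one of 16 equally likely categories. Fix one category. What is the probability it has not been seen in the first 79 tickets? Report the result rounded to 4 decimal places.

Each ticket misses the fixed category with probability (16-1)/16 = 15/16, independently.
P(still missing after 79) = (15/16)^79 = 0.00611.

0.0061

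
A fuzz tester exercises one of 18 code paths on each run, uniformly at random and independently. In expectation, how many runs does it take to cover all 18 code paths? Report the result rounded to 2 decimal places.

Split into phases: going from k distinct to k+1 distinct takes on average 18/(18-k) runs.
E[T] = 18/18 + 18/17 + 18/16 + ... + 18/2 + 18/1 = 18·H_{18}.
H_{18} = 3.495, so E[T] = 62.912.

62.91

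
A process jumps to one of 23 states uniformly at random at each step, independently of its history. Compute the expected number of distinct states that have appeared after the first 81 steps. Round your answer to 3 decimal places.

22.372

For each state, P(seen in 81 steps) = 1 - (22/23)^81 = 0.9727.
By linearity of expectation, E[distinct seen] = 23·(1 - (22/23)^81) = 22.3719.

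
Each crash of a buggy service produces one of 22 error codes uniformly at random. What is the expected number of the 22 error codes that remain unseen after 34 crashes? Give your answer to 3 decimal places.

4.524

For each error code, P(unseen after 34) = (21/22)^34 = 0.2056.
By linearity of expectation, E[unseen] = 22·(21/22)^34 = 4.5238.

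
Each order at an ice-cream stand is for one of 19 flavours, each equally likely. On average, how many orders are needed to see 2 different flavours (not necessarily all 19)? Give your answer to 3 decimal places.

2.056

Going from k to k+1 distinct takes a geometric number of orders with mean 19/(19-k).
Sum over k = 0,...,1: E = 19/19 + 19/18 = 2.0556.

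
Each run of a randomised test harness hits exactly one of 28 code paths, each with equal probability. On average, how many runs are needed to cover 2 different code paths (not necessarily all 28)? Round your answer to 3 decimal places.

With k distinct code paths already seen, the next new one arrives after an expected 28/(28-k) runs.
Sum over k = 0,...,1: E = 28/28 + 28/27 = 2.0370.

2.037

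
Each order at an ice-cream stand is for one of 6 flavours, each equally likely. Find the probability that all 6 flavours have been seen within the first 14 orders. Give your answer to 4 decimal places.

By inclusion–exclusion over which flavours are missing,
P(all seen) = Σ_{j=0}^{6} (-1)^j C(6,j)((6-j)/6)^14
= 1.00000 - 0.46732 + 0.05138 - 0.00122 + 0.00000 - 0.00000 + 0.00000
= 0.58285.

0.5828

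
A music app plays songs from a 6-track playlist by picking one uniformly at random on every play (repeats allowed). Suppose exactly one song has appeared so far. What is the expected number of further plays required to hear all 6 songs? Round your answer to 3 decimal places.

The wait to go from k to k+1 distinct songs is geometric with mean 6/(6-k).
Sum over k = 1,...,5: E = 6/5 + 6/4 + 6/3 + 6/2 + 6/1 = 13.7000.

13.700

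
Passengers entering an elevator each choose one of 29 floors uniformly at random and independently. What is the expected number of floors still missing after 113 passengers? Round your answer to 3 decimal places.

0.550

For each floor, P(unseen after 113) = (28/29)^113 = 0.0190.
By linearity of expectation, E[unseen] = 29·(28/29)^113 = 0.5499.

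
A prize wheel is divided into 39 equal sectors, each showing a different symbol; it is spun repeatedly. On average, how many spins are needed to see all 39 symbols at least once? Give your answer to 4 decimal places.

165.8882

Split into phases: going from k distinct to k+1 distinct takes on average 39/(39-k) spins.
E[T] = 39/39 + 39/38 + 39/37 + ... + 39/2 + 39/1 = 39·H_{39}.
H_{39} = 4.25354, so E[T] = 165.88818.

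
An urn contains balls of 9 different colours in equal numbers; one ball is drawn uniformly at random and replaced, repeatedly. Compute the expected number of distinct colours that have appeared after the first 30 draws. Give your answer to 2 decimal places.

8.74

For each colour, P(seen in 30 draws) = 1 - (8/9)^30 = 0.971.
By linearity of expectation, E[distinct seen] = 9·(1 - (8/9)^30) = 8.737.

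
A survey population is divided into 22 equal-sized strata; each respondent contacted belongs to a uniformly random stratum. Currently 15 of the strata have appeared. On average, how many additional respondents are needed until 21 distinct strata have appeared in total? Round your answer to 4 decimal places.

The wait to go from k to k+1 distinct strata is geometric with mean 22/(22-k).
Sum over k = 15,...,20: E = 22/7 + 22/6 + 22/5 + 22/4 + 22/3 + 22/2 = 35.04286.

35.0429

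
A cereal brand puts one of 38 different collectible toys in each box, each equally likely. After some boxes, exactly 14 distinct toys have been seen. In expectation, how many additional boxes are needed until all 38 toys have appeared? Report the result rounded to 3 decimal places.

143.486

From k distinct to k+1 distinct takes on average 38/(38-k) boxes.
Sum over k = 14,...,37: E = 38/24 + 38/23 + 38/22 + ... + 38/2 + 38/1 = 143.4864.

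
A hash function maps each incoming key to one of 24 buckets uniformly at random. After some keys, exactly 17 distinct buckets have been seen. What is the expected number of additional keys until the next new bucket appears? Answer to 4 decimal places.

Each key yields a new bucket with probability (24-17)/24 = 7/24, so the wait is geometric with mean 24/7.
E = 24/7 = 3.42857.

3.4286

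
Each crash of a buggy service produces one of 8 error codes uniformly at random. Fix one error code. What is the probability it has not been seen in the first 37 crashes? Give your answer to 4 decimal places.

Each crash misses the fixed error code with probability (8-1)/8 = 7/8, independently.
P(still missing after 37) = (7/8)^37 = 0.00715.

0.0071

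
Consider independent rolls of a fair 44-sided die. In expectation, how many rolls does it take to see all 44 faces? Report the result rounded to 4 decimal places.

192.3999

After k distinct faces have appeared, the next roll gives a new one with probability (44-k)/44, so the expected wait for the (k+1)-th is 44/(44-k).
E[T] = 44/44 + 44/43 + 44/42 + ... + 44/2 + 44/1 = 44·H_{44}.
H_{44} = 4.37273, so E[T] = 192.39994.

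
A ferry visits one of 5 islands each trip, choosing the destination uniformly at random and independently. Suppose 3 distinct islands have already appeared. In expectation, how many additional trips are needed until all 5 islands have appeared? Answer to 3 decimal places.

With k distinct islands already seen, the next new one takes an expected 5/(5-k) trips.
Sum over k = 3,...,4: E = 5/2 + 5/1 = 7.5000.

7.500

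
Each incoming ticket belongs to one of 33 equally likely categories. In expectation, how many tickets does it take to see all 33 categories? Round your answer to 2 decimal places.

134.93

Split into phases: going from k distinct to k+1 distinct takes on average 33/(33-k) tickets.
E[T] = 33/33 + 33/32 + 33/31 + ... + 33/2 + 33/1 = 33·H_{33}.
H_{33} = 4.089, so E[T] = 134.930.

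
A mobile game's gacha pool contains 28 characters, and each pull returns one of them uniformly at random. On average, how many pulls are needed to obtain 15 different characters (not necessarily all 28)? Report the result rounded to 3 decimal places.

With k distinct characters already seen, the next new one arrives after an expected 28/(28-k) pulls.
Sum over k = 0,...,14: E = 28/28 + 28/27 + 28/26 + ... + 28/15 + 28/14 = 20.9170.

20.917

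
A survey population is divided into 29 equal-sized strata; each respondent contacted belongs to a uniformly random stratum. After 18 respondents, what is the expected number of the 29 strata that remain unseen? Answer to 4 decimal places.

15.4198

For each stratum, P(unseen after 18) = (28/29)^18 = 0.53172.
By linearity of expectation, E[unseen] = 29·(28/29)^18 = 15.41979.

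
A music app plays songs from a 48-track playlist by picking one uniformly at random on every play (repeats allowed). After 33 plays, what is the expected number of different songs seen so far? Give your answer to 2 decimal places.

For each song, P(seen in 33 plays) = 1 - (47/48)^33 = 0.501.
By linearity of expectation, E[distinct seen] = 48·(1 - (47/48)^33) = 24.039.

24.04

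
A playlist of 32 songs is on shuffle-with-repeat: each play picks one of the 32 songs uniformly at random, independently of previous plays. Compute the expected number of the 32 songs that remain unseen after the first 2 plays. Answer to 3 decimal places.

30.031

For each song, P(unseen after 2) = (31/32)^2 = 0.9385.
By linearity of expectation, E[unseen] = 32·(31/32)^2 = 30.0313.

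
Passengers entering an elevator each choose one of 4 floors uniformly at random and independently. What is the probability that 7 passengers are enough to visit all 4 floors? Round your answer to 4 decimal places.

0.5127

By inclusion–exclusion over which floors are missing,
P(all seen) = Σ_{j=0}^{4} (-1)^j C(4,j)((4-j)/4)^7
= 1.00000 - 0.53394 + 0.04688 - 0.00024 + 0.00000
= 0.51270.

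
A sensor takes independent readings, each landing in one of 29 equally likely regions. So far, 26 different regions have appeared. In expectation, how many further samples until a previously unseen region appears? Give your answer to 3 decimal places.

The number of samples until the next new region is geometric with success probability 3/29, so its mean is 29/3.
E = 29/3 = 9.6667.

9.667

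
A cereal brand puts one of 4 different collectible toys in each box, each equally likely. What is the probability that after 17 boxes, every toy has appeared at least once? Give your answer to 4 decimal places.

Let A_i be the event that toy i is missing after 17 boxes. By inclusion–exclusion on the A_i,
P(all seen) = Σ_{j=0}^{4} (-1)^j C(4,j)((4-j)/4)^17
= 1.00000 - 0.03007 + 0.00005 - 0.00000 + 0.00000
= 0.96998.

0.9700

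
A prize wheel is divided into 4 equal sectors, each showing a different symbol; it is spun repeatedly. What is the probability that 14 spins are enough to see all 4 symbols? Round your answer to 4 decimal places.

Let A_i be the event that symbol i is missing after 14 spins. By inclusion–exclusion on the A_i,
P(all seen) = Σ_{j=0}^{4} (-1)^j C(4,j)((4-j)/4)^14
= 1.00000 - 0.07127 + 0.00037 - 0.00000 + 0.00000
= 0.92909.

0.9291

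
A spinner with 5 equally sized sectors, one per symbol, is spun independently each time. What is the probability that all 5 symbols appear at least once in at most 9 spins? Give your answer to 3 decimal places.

By inclusion–exclusion over which symbols are missing,
P(all seen) = Σ_{j=0}^{5} (-1)^j C(5,j)((5-j)/5)^9
= 1.0000 - 0.6711 + 0.1008 - 0.0026 + 0.0000 - 0.0000
= 0.4271.

0.427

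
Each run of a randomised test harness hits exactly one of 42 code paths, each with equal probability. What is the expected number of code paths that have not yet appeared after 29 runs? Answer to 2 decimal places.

20.88

For each code path, P(unseen after 29) = (41/42)^29 = 0.497.
By linearity of expectation, E[unseen] = 42·(41/42)^29 = 20.881.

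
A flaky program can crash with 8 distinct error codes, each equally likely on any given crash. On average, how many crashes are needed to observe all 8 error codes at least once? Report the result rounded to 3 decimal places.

21.743

After k distinct error codes have appeared, the next crash gives a new one with probability (8-k)/8, so the expected wait for the (k+1)-th is 8/(8-k).
E[T] = 8/8 + 8/7 + 8/6 + ... + 8/2 + 8/1 = 8·H_{8}.
H_{8} = 2.7179, so E[T] = 21.7429.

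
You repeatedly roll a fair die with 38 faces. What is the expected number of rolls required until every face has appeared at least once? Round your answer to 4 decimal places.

160.6603

After k distinct faces have appeared, the next roll gives a new one with probability (38-k)/38, so the expected wait for the (k+1)-th is 38/(38-k).
E[T] = 38/38 + 38/37 + 38/36 + ... + 38/2 + 38/1 = 38·H_{38}.
H_{38} = 4.22790, so E[T] = 160.66028.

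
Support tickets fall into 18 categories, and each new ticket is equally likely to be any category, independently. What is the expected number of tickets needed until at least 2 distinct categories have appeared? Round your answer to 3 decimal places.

2.059

Going from k to k+1 distinct takes a geometric number of tickets with mean 18/(18-k).
Sum over k = 0,...,1: E = 18/18 + 18/17 = 2.0588.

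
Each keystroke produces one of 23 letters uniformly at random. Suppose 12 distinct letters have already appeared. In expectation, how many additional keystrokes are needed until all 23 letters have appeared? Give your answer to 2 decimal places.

From k distinct to k+1 distinct takes on average 23/(23-k) keystrokes.
Sum over k = 12,...,22: E = 23/11 + 23/10 + 23/9 + ... + 23/2 + 23/1 = 69.457.

69.46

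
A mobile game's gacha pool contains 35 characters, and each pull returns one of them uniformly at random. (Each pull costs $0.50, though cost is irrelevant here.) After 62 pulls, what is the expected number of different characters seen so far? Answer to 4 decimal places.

29.1985

For each character, P(seen in 62 pulls) = 1 - (34/35)^62 = 0.83424.
By linearity of expectation, E[distinct seen] = 35·(1 - (34/35)^62) = 29.19848.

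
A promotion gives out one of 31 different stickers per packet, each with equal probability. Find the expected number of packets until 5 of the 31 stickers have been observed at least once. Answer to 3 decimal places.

With k distinct stickers already seen, the next new one arrives after an expected 31/(31-k) packets.
Sum over k = 0,...,4: E = 31/31 + 31/30 + 31/29 + 31/28 + 31/27 = 5.3576.

5.358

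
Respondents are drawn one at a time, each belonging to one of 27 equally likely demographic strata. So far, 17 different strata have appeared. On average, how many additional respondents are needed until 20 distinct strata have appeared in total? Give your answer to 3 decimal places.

From k distinct to k+1 distinct takes on average 27/(27-k) respondents.
Sum over k = 17,...,19: E = 27/10 + 27/9 + 27/8 = 9.0750.

9.075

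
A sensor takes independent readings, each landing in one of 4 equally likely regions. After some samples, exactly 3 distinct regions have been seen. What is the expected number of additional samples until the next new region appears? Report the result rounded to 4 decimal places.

Each sample yields a new region with probability (4-3)/4 = 1/4, so the wait is geometric with mean 4/1.
E = 4/1 = 4.00000.

4.0000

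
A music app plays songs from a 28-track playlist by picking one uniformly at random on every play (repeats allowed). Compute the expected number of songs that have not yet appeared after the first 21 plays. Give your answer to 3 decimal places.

For each song, P(unseen after 21) = (27/28)^21 = 0.4659.
By linearity of expectation, E[unseen] = 28·(27/28)^21 = 13.0460.

13.046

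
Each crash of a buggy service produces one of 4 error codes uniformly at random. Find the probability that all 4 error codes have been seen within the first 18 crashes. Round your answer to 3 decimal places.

By inclusion–exclusion over which error codes are missing,
P(all seen) = Σ_{j=0}^{4} (-1)^j C(4,j)((4-j)/4)^18
= 1.0000 - 0.0226 + 0.0000 - 0.0000 + 0.0000
= 0.9775.

0.977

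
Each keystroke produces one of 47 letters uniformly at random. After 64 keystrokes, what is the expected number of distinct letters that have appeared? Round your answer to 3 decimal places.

35.133

For each letter, P(seen in 64 keystrokes) = 1 - (46/47)^64 = 0.7475.
By linearity of expectation, E[distinct seen] = 47·(1 - (46/47)^64) = 35.1331.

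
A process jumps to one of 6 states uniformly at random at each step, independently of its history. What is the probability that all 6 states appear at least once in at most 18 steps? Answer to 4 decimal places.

0.7847

By inclusion–exclusion over which states are missing,
P(all seen) = Σ_{j=0}^{6} (-1)^j C(6,j)((6-j)/6)^18
= 1.00000 - 0.22537 + 0.01015 - 0.00008 + 0.00000 - 0.00000 + 0.00000
= 0.78471.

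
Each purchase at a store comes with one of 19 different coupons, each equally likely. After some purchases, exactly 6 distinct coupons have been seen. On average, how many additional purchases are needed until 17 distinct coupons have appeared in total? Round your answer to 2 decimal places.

31.92

The wait to go from k to k+1 distinct coupons is geometric with mean 19/(19-k).
Sum over k = 6,...,16: E = 19/13 + 19/12 + 19/11 + ... + 19/4 + 19/3 = 31.923.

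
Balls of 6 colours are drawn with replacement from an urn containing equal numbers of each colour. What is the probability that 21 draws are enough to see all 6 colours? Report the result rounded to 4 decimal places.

0.8726

Let A_i be the event that colour i is missing after 21 draws. By inclusion–exclusion on the A_i,
P(all seen) = Σ_{j=0}^{6} (-1)^j C(6,j)((6-j)/6)^21
= 1.00000 - 0.13042 + 0.00301 - 0.00001 + 0.00000 - 0.00000 + 0.00000
= 0.87258.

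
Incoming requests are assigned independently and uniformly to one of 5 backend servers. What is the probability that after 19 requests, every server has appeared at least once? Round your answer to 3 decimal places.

By inclusion–exclusion over which servers are missing,
P(all seen) = Σ_{j=0}^{5} (-1)^j C(5,j)((5-j)/5)^19
= 1.0000 - 0.0721 + 0.0006 - 0.0000 + 0.0000 - 0.0000
= 0.9286.

0.929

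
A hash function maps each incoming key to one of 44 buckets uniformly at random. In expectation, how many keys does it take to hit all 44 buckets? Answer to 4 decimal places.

192.3999

The wait to go from k to k+1 distinct buckets is geometric with mean 44/(44-k).
E[T] = 44/44 + 44/43 + 44/42 + ... + 44/2 + 44/1 = 44·H_{44}.
H_{44} = 4.37273, so E[T] = 192.39994.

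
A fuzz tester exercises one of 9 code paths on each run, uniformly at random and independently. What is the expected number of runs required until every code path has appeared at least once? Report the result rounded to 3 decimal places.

The wait to go from k to k+1 distinct code paths is geometric with mean 9/(9-k).
E[T] = 9/9 + 9/8 + 9/7 + ... + 9/2 + 9/1 = 9·H_{9}.
H_{9} = 2.8290, so E[T] = 25.4607.

25.461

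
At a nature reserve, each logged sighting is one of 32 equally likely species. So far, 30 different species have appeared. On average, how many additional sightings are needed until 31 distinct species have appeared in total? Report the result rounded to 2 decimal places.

From k distinct to k+1 distinct takes on average 32/(32-k) sightings.
Only the k = 30 term is needed: E = 32/2 = 16.000.

16.00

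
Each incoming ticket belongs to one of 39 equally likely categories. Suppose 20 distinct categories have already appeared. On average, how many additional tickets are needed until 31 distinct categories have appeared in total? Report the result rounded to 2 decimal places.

32.37

With k distinct categories already seen, the next new one takes an expected 39/(39-k) tickets.
Sum over k = 20,...,30: E = 39/19 + 39/18 + 39/17 + ... + 39/10 + 39/9 = 32.365.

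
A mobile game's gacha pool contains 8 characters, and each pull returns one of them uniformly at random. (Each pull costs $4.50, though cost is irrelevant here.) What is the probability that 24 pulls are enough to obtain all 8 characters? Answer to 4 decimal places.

By inclusion–exclusion over which characters are missing,
P(all seen) = Σ_{j=0}^{8} (-1)^j C(8,j)((8-j)/8)^24
= 1.00000 - 0.32455 + 0.02809 - 0.00071 + 0.00000 - 0.00000 + 0.00000 - 0.00000 + 0.00000
= 0.70284.

0.7028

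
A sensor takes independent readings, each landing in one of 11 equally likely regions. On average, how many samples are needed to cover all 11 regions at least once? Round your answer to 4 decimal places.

33.2187

The wait to go from k to k+1 distinct regions is geometric with mean 11/(11-k).
E[T] = 11/11 + 11/10 + 11/9 + ... + 11/2 + 11/1 = 11·H_{11}.
H_{11} = 3.01988, so E[T] = 33.21865.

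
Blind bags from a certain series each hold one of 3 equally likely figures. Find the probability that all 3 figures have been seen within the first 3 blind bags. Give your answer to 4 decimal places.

Let A_i be the event that figure i is missing after 3 blind bags. By inclusion–exclusion on the A_i,
P(all seen) = Σ_{j=0}^{3} (-1)^j C(3,j)((3-j)/3)^3
= 1.00000 - 0.88889 + 0.11111 - 0.00000
= 0.22222.

0.2222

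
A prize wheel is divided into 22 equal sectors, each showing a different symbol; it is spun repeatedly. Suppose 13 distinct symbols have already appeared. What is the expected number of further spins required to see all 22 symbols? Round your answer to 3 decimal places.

With k distinct symbols already seen, the next new one takes an expected 22/(22-k) spins.
Sum over k = 13,...,21: E = 22/9 + 22/8 + 22/7 + ... + 22/2 + 22/1 = 62.2373.

62.237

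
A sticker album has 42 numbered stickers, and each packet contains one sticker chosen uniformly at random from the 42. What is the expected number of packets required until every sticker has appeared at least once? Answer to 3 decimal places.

The wait to go from k to k+1 distinct stickers is geometric with mean 42/(42-k).
E[T] = 42/42 + 42/41 + 42/40 + ... + 42/2 + 42/1 = 42·H_{42}.
H_{42} = 4.3267, so E[T] = 181.7232.

181.723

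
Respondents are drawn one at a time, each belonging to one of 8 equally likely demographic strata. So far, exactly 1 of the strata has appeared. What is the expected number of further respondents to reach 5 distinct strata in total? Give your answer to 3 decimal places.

The wait to go from k to k+1 distinct strata is geometric with mean 8/(8-k).
Sum over k = 1,...,4: E = 8/7 + 8/6 + 8/5 + 8/4 = 6.0762.

6.076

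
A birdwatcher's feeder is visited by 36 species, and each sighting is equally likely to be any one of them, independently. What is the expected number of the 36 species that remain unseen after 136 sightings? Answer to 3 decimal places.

For each species, P(unseen after 136) = (35/36)^136 = 0.0217.
By linearity of expectation, E[unseen] = 36·(35/36)^136 = 0.7806.

0.781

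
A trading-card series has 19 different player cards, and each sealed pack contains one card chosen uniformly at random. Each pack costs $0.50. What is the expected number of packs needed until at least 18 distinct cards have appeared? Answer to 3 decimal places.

48.407

With k distinct cards already seen, the next new one arrives after an expected 19/(19-k) packs.
Sum over k = 0,...,17: E = 19/19 + 19/18 + 19/17 + ... + 19/3 + 19/2 = 48.4071.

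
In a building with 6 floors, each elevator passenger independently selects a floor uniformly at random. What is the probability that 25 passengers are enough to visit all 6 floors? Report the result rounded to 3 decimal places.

0.938

Let A_i be the event that floor i is missing after 25 passengers. By inclusion–exclusion on the A_i,
P(all seen) = Σ_{j=0}^{6} (-1)^j C(6,j)((6-j)/6)^25
= 1.0000 - 0.0629 + 0.0006 - 0.0000 + 0.0000 - 0.0000 + 0.0000
= 0.9377.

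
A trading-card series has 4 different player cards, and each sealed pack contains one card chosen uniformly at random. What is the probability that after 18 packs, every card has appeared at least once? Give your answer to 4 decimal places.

By inclusion–exclusion over which cards are missing,
P(all seen) = Σ_{j=0}^{4} (-1)^j C(4,j)((4-j)/4)^18
= 1.00000 - 0.02255 + 0.00002 - 0.00000 + 0.00000
= 0.97747.

0.9775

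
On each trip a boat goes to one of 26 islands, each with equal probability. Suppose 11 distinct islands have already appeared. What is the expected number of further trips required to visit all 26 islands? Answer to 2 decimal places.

86.27

From k distinct to k+1 distinct takes on average 26/(26-k) trips.
Sum over k = 11,...,25: E = 26/15 + 26/14 + 26/13 + ... + 26/2 + 26/1 = 86.274.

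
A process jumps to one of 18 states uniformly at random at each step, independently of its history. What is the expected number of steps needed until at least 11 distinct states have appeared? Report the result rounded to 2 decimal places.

Going from k to k+1 distinct takes a geometric number of steps with mean 18/(18-k).
Sum over k = 0,...,10: E = 18/18 + 18/17 + 18/16 + ... + 18/9 + 18/8 = 16.241.

16.24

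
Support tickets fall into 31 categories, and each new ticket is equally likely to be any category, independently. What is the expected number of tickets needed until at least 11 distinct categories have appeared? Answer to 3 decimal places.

13.315

With k distinct categories already seen, the next new one arrives after an expected 31/(31-k) tickets.
Sum over k = 0,...,10: E = 31/31 + 31/30 + 31/29 + ... + 31/22 + 31/21 = 13.3147.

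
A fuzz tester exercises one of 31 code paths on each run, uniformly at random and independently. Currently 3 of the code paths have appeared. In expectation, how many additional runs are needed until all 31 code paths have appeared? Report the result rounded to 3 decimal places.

With k distinct code paths already seen, the next new one takes an expected 31/(31-k) runs.
Sum over k = 3,...,30: E = 31/28 + 31/27 + 31/26 + ... + 31/2 + 31/1 = 121.7423.

121.742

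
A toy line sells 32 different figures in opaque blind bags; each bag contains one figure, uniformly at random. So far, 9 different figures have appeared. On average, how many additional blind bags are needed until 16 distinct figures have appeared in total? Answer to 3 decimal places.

From k distinct to k+1 distinct takes on average 32/(32-k) blind bags.
Sum over k = 9,...,15: E = 32/23 + 32/22 + 32/21 + ... + 32/18 + 32/17 = 11.3140.

11.314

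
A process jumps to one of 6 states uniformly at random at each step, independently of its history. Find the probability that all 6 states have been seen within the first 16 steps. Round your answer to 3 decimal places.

Let A_i be the event that state i is missing after 16 steps. By inclusion–exclusion on the A_i,
P(all seen) = Σ_{j=0}^{6} (-1)^j C(6,j)((6-j)/6)^16
= 1.0000 - 0.3245 + 0.0228 - 0.0003 + 0.0000 - 0.0000 + 0.0000
= 0.6980.

0.698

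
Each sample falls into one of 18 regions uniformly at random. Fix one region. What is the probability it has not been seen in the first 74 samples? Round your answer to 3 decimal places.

On each sample the fixed region fails to appear with probability 17/18.
P(still missing after 74) = (17/18)^74 = 0.0146.

0.015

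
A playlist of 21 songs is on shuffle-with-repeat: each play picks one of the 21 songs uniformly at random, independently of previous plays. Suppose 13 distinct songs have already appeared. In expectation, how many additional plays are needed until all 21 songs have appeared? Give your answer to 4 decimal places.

57.0750

From k distinct to k+1 distinct takes on average 21/(21-k) plays.
Sum over k = 13,...,20: E = 21/8 + 21/7 + 21/6 + ... + 21/2 + 21/1 = 57.07500.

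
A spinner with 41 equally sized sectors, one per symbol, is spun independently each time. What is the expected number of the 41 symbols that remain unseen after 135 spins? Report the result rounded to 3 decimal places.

For each symbol, P(unseen after 135) = (40/41)^135 = 0.0357.
By linearity of expectation, E[unseen] = 41·(40/41)^135 = 1.4624.

1.462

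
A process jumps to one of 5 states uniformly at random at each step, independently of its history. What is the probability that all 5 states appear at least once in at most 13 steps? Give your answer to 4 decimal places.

By inclusion–exclusion over which states are missing,
P(all seen) = Σ_{j=0}^{5} (-1)^j C(5,j)((5-j)/5)^13
= 1.00000 - 0.27488 + 0.01306 - 0.00007 + 0.00000 - 0.00000
= 0.73812.

0.7381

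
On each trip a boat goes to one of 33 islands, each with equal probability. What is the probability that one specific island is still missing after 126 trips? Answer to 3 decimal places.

On each trip the fixed island fails to appear with probability 32/33.
P(still missing after 126) = (32/33)^126 = 0.0207.

0.021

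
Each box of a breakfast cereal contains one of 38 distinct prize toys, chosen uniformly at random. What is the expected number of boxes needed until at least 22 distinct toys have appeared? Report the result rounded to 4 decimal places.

32.1926

With k distinct toys already seen, the next new one arrives after an expected 38/(38-k) boxes.
Sum over k = 0,...,21: E = 38/38 + 38/37 + 38/36 + ... + 38/18 + 38/17 = 32.19257.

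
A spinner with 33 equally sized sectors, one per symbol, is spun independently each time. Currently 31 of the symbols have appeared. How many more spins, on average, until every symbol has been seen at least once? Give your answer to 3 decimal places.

The wait to go from k to k+1 distinct symbols is geometric with mean 33/(33-k).
Sum over k = 31,...,32: E = 33/2 + 33/1 = 49.5000.

49.500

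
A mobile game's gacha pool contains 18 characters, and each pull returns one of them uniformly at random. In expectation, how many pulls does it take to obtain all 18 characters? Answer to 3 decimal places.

62.912

Split into phases: going from k distinct to k+1 distinct takes on average 18/(18-k) pulls.
E[T] = 18/18 + 18/17 + 18/16 + ... + 18/2 + 18/1 = 18·H_{18}.
H_{18} = 3.4951, so E[T] = 62.9119.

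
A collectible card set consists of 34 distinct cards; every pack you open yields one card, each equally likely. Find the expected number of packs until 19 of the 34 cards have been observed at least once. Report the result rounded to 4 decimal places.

27.1994

With k distinct cards already seen, the next new one arrives after an expected 34/(34-k) packs.
Sum over k = 0,...,18: E = 34/34 + 34/33 + 34/32 + ... + 34/17 + 34/16 = 27.19935.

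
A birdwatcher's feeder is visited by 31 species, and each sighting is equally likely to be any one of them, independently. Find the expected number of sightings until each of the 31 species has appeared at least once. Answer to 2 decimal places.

After k distinct species have appeared, the next sighting gives a new one with probability (31-k)/31, so the expected wait for the (k+1)-th is 31/(31-k).
E[T] = 31/31 + 31/30 + 31/29 + ... + 31/2 + 31/1 = 31·H_{31}.
H_{31} = 4.027, so E[T] = 124.845.

124.84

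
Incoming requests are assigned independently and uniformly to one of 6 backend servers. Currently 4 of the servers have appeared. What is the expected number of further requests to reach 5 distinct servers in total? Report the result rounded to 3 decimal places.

The wait to go from k to k+1 distinct servers is geometric with mean 6/(6-k).
Only the k = 4 term is needed: E = 6/2 = 3.0000.

3.000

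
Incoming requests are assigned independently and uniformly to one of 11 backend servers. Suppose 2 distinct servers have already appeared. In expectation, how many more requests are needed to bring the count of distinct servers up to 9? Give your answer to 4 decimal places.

14.6187

The wait to go from k to k+1 distinct servers is geometric with mean 11/(11-k).
Sum over k = 2,...,8: E = 11/9 + 11/8 + 11/7 + ... + 11/4 + 11/3 = 14.61865.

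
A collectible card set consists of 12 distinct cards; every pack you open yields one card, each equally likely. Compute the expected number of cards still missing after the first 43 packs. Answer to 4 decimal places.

0.2846

For each card, P(unseen after 43) = (11/12)^43 = 0.02372.
By linearity of expectation, E[unseen] = 12·(11/12)^43 = 0.28463.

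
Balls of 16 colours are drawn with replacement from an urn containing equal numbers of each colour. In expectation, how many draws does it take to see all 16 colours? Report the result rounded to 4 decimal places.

54.0917

Split into phases: going from k distinct to k+1 distinct takes on average 16/(16-k) draws.
E[T] = 16/16 + 16/15 + 16/14 + ... + 16/2 + 16/1 = 16·H_{16}.
H_{16} = 3.38073, so E[T] = 54.09166.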